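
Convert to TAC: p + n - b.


Break into single-operator statements:
t1 = p + n
t2 = t1 - b


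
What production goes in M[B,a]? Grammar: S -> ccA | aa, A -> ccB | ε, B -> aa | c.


For [B, a]: 'a' ∈ FIRST(aa)
Entry: B -> aa


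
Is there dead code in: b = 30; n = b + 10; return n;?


b is read by n's definition; n is returned
No dead code


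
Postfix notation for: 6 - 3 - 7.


Left to right (same or higher precedence on left)
Postfix: 6 3 - 7 -


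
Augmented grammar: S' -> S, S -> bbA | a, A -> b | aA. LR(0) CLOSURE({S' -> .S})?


Start: S' -> .S
For each item with dot before a nonterminal B, add B -> .γ for every B-production
Closure: [S' -> .S, S -> .bbA, S -> .a]


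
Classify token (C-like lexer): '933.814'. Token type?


Pattern: digits with a decimal point
Type: FLOAT_LITERAL


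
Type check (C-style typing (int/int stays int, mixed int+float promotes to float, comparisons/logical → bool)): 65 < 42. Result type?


Operand types: int < int
Rule: comparison yields bool
Result type: bool


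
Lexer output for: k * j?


Scan left to right, longest-match per lexeme
Tokens: ID(k), OP(*), ID(j)


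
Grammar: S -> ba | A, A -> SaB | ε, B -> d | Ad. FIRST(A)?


Per alternative of A: FIRST(SaB) = {a, b}; FIRST(ε) = {ε}
FIRST(A) = {a, b, ε}


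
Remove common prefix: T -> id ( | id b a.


Common prefix: 'id'
Factored: T -> id T', T' -> ( | b a


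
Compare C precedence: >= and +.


'+' is additive (level 9); '>=' is relational (level 7)
Higher level binds tighter
'+' has higher precedence than '>='


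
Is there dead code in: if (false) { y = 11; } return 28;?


condition is constant false, so the whole block is unreachable
Dead: 'if (false) { y = 11; }'


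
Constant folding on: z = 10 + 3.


10 + 3 = 13 at compile time
Optimized: z = 13


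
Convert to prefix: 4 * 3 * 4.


left-to-right (same/higher precedence on left): tree is (* (* 4 3) 4)
Prefix: * * 4 3 4


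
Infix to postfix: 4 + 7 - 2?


Left to right (same or higher precedence on left)
Postfix: 4 7 + 2 -


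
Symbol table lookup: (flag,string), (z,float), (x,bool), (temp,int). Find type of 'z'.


Lookup 'z' → type float


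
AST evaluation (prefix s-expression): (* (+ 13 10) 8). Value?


Evaluate inner: (+ 13 10) = 23
Evaluate root: (* 23 8) = 184
Result: 184


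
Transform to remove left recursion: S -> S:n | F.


Left-recursive alternatives: S:n; non-recursive: F
Introduce S': S -> FS', S' -> :nS' | ε


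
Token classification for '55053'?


Pattern: digits only
Type: INTEGER_LITERAL


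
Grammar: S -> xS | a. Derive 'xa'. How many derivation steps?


Derivation: S => xS => xa
Steps: 2


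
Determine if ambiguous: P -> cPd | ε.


balanced c^n…d^n: each string has a unique parse
Unambiguous


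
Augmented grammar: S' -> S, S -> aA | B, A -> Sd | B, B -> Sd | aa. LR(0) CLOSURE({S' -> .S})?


Start: S' -> .S
For each item with dot before a nonterminal B, add B -> .γ for every B-production
Closure: [S' -> .S, S -> .aA, S -> .B, B -> .Sd, B -> .aa]


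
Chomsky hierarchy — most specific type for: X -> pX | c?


Right-linear: every RHS is a terminal or a terminal followed by one nonterminal
Classification: Type 3 (Regular)


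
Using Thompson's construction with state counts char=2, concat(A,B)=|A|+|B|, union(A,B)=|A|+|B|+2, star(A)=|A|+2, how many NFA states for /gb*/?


Syntax tree has 2 char leaf(s), 0 union(s), 1 star(s)
chars contribute 2×2 = 4; each union adds +2; each star adds +2
Total: 4 + 0 + 2 = 6 states


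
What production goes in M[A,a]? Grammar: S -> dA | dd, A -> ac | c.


For [A, a]: 'a' ∈ FIRST(ac)
Entry: A -> ac


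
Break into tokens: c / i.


Scan left to right, longest-match per lexeme
Tokens: ID(c), OP(/), ID(i)


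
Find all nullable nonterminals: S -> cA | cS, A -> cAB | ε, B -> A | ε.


A nonterminal is nullable iff some alternative derives ε (directly, or every symbol in it is nullable)
Nullable: {A, B}


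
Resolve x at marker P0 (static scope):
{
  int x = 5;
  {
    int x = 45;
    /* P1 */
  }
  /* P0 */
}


x declared in the same block as P0
x = 5


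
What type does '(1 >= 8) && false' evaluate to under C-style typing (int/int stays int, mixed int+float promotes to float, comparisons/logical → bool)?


Operand types: bool && bool
Rule: logical operators take bool operands and yield bool
Result type: bool


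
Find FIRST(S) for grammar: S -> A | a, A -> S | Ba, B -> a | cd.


Per alternative of S: FIRST(A) = {a, c}; FIRST(a) = {a}
FIRST(S) = {a, c}


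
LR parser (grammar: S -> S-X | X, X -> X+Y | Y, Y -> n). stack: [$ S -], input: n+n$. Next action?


no handle ('S-' is not any RHS); shift 'n'
Action: shift


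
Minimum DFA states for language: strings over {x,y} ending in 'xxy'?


Track the longest suffix of input matching a prefix of 'xxy': 4 classes (prefixes of length 0..3)
Minimal DFA: 4 states


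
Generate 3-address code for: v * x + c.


Break into single-operator statements:
t1 = v * x
t2 = t1 + c


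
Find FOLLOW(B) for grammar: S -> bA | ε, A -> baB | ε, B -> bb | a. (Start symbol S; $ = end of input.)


$ ∈ FOLLOW(S). For each A -> αBβ: add FIRST(β)\{ε} to FOLLOW(B); if β nullable, add FOLLOW(A).
FOLLOW(B) = {$}


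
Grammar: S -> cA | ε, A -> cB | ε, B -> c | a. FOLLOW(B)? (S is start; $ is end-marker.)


$ ∈ FOLLOW(S). For each A -> αBβ: add FIRST(β)\{ε} to FOLLOW(B); if β nullable, add FOLLOW(A).
FOLLOW(B) = {$}


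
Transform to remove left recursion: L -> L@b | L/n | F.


Left-recursive alternatives: L@b, L/n; non-recursive: F
Introduce L': L -> FL', L' -> @bL' | /nL' | ε


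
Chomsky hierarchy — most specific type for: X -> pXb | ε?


Single nonterminal LHS, but p^n b^n is not regular
Classification: Type 2 (Context-Free)


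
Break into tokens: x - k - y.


Scan left to right, longest-match per lexeme
Tokens: ID(x), OP(-), ID(k), OP(-), ID(y)


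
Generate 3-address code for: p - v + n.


Break into single-operator statements:
t1 = p - v
t2 = t1 + n


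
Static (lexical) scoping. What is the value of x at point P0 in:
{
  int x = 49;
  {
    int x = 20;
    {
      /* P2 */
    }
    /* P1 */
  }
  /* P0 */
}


x declared in the same block as P0
x = 49


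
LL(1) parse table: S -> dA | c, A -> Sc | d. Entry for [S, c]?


For [S, c]: 'c' ∈ FIRST(c)
Entry: S -> c


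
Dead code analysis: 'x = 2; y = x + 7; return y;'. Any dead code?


x is read by y's definition; y is returned
No dead code


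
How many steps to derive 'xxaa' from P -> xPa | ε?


Derivation: P => xPa => xxPaa => xxaa
Steps: 3


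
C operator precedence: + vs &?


'+' is additive (level 9); '&' is bitwise AND (level 5)
Higher level binds tighter
'+' has higher precedence than '&'


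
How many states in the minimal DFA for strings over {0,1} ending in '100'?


Track the longest suffix of input matching a prefix of '100': 4 classes (prefixes of length 0..3)
Minimal DFA: 4 states


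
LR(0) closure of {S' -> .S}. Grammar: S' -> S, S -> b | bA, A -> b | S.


Start: S' -> .S
For each item with dot before a nonterminal B, add B -> .γ for every B-production
Closure: [S' -> .S, S -> .b, S -> .bA]


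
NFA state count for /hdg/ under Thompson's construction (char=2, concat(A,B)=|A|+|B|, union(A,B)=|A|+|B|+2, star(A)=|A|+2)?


Syntax tree has 3 char leaf(s), 0 union(s), 0 star(s)
chars contribute 3×2 = 6; each union adds +2; each star adds +2
Total: 6 + 0 + 0 = 6 states


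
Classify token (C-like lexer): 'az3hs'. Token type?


Pattern: letter/underscore followed by alphanumerics, not a keyword
Type: IDENTIFIER


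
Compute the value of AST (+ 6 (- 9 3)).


Evaluate inner: (- 9 3) = 6
Evaluate root: (+ 6 6) = 12
Result: 12


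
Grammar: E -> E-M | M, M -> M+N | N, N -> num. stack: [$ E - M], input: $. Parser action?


handle 'E-M' on top; lookahead ∈ FOLLOW(E) = {-, $}
Action: reduce (E -> E-M)


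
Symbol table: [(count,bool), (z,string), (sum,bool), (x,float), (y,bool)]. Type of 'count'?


Lookup 'count' → type bool


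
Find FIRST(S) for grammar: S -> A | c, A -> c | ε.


Per alternative of S: FIRST(A) = {c, ε}; FIRST(c) = {c}
FIRST(S) = {c, ε}


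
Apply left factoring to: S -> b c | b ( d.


Common prefix: 'b'
Factored: S -> b S', S' -> c | ( d


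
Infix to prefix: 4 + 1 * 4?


'*' binds tighter: tree is (+ 4 (* 1 4))
Prefix: + 4 * 1 4


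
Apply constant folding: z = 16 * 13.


16 * 13 = 208 at compile time
Optimized: z = 208


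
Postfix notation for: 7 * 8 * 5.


Left to right (same or higher precedence on left)
Postfix: 7 8 * 5 *


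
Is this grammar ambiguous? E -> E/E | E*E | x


'x/x*x' has two parse trees (no precedence encoded between / and *)
Ambiguous


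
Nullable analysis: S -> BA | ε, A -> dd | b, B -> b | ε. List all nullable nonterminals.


A nonterminal is nullable iff some alternative derives ε (directly, or every symbol in it is nullable)
Nullable: {B, S}


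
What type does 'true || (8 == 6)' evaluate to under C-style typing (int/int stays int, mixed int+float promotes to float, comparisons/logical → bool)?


Operand types: bool || bool
Rule: logical operators take bool operands and yield bool
Result type: bool


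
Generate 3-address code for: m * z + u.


Break into single-operator statements:
t1 = m * z
t2 = t1 + u


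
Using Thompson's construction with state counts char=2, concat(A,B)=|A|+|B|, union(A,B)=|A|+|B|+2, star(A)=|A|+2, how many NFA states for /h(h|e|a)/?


Syntax tree has 4 char leaf(s), 2 union(s), 0 star(s)
chars contribute 4×2 = 8; each union adds +2; each star adds +2
Total: 8 + 4 + 0 = 12 states


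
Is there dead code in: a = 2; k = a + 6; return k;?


a is read by k's definition; k is returned
No dead code


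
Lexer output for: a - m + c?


Scan left to right, longest-match per lexeme
Tokens: ID(a), OP(-), ID(m), OP(+), ID(c)


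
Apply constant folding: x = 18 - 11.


18 - 11 = 7 at compile time
Optimized: x = 7


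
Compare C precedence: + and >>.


'+' is additive (level 9); '>>' is shift (level 8)
Higher level binds tighter
'+' has higher precedence than '>>'


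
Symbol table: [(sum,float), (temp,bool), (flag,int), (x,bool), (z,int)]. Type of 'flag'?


Lookup 'flag' → type int


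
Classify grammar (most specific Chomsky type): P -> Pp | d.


Left-linear: every RHS is a terminal or one nonterminal followed by a terminal
Classification: Type 3 (Regular)


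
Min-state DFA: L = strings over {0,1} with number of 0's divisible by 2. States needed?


Track (count of 0) mod 2: states 0..1, accept at 0
Minimal DFA: 2 states


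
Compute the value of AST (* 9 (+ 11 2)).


Evaluate inner: (+ 11 2) = 13
Evaluate root: (* 9 13) = 117
Result: 117


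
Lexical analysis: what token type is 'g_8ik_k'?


Pattern: letter/underscore followed by alphanumerics, not a keyword
Type: IDENTIFIER


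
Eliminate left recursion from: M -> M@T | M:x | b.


Left-recursive alternatives: M@T, M:x; non-recursive: b
Introduce M': M -> bM', M' -> @TM' | :xM' | ε


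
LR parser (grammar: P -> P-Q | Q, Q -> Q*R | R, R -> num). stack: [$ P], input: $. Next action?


start symbol P on stack, input exhausted
Action: accept


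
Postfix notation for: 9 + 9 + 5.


Left to right (same or higher precedence on left)
Postfix: 9 9 + 5 +


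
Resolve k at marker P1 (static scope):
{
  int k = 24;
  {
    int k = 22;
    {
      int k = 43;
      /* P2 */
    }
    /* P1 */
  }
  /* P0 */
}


k declared in the same block as P1
k = 22


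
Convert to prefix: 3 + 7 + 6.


left-to-right (same/higher precedence on left): tree is (+ (+ 3 7) 6)
Prefix: + + 3 7 6


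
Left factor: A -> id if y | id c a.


Common prefix: 'id'
Factored: A -> id A', A' -> if y | c a


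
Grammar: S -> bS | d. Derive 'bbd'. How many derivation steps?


Derivation: S => bS => bbS => bbd
Steps: 3


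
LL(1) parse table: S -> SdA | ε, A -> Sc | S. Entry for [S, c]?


For [S, c]: ε is nullable and 'c' ∈ FOLLOW(S)
Entry: S -> ε


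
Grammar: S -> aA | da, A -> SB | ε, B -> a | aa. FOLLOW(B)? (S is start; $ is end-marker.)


$ ∈ FOLLOW(S). For each A -> αBβ: add FIRST(β)\{ε} to FOLLOW(B); if β nullable, add FOLLOW(A).
FOLLOW(B) = {$, a}


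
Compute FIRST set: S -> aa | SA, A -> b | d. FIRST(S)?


Per alternative of S: FIRST(aa) = {a}; FIRST(SA) = {a}
FIRST(S) = {a}


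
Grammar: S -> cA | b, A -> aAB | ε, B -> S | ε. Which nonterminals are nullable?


A nonterminal is nullable iff some alternative derives ε (directly, or every symbol in it is nullable)
Nullable: {A, B}


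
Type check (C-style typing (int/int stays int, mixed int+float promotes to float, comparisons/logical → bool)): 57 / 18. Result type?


Operand types: int / int
Rule: mixed int/float promotes to float; int/int stays int
Result type: int


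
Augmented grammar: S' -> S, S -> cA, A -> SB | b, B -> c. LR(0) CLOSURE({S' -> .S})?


Start: S' -> .S
For each item with dot before a nonterminal B, add B -> .γ for every B-production
Closure: [S' -> .S, S -> .cA]


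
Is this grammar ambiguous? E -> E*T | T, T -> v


precedence layered via separate nonterminal T: deterministic
Unambiguous


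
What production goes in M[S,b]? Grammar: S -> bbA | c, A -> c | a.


For [S, b]: 'b' ∈ FIRST(bbA)
Entry: S -> bbA


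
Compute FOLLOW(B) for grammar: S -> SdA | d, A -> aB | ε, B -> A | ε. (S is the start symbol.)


$ ∈ FOLLOW(S). For each A -> αBβ: add FIRST(β)\{ε} to FOLLOW(B); if β nullable, add FOLLOW(A).
FOLLOW(B) = {$, d}


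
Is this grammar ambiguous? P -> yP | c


right-linear, alternatives start with distinct terminals 'y' vs 'c': unique leftmost derivation
Unambiguous


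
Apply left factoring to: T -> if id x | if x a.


Common prefix: 'if'
Factored: T -> if T', T' -> id x | x a


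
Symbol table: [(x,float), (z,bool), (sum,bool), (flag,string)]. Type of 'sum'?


Lookup 'sum' → type bool


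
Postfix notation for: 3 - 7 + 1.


Left to right (same or higher precedence on left)
Postfix: 3 7 - 1 +


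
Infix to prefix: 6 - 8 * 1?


'*' binds tighter: tree is (- 6 (* 8 1))
Prefix: - 6 * 8 1


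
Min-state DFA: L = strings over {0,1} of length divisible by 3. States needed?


Track length mod 3: states 0..2, accept at 0
Minimal DFA: 3 states


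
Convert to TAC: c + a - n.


Break into single-operator statements:
t1 = c + a
t2 = t1 - n


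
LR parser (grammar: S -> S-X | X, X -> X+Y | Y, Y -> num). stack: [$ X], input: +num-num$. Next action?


shift '+' to continue X -> X+Y
Action: shift


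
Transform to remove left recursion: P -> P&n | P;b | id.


Left-recursive alternatives: P&n, P;b; non-recursive: id
Introduce P': P -> idP', P' -> &nP' | ;bP' | ε


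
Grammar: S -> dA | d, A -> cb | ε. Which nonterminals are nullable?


A nonterminal is nullable iff some alternative derives ε (directly, or every symbol in it is nullable)
Nullable: {A}


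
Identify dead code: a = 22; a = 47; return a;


first assignment to a is overwritten before any read
Dead: 'a = 22'


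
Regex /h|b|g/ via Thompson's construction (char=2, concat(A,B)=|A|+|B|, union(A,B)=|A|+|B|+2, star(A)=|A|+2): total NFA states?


Syntax tree has 3 char leaf(s), 2 union(s), 0 star(s)
chars contribute 3×2 = 6; each union adds +2; each star adds +2
Total: 6 + 4 + 0 = 10 states


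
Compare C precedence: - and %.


'%' is multiplicative (level 10); '-' is additive (level 9)
Higher level binds tighter
'%' has higher precedence than '-'


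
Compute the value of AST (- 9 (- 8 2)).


Evaluate inner: (- 8 2) = 6
Evaluate root: (- 9 6) = 3
Result: 3


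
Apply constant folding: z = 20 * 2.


20 * 2 = 40 at compile time
Optimized: z = 40


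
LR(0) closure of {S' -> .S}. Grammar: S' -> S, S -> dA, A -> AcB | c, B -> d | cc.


Start: S' -> .S
For each item with dot before a nonterminal B, add B -> .γ for every B-production
Closure: [S' -> .S, S -> .dA]


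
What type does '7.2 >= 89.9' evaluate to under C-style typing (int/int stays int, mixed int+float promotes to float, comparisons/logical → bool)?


Operand types: float >= float
Rule: comparison yields bool
Result type: bool


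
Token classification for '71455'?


Pattern: digits only
Type: INTEGER_LITERAL


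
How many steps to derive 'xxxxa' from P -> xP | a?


Derivation: P => xP => xxP => xxxP => xxxxP => xxxxa
Steps: 5


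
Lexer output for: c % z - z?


Scan left to right, longest-match per lexeme
Tokens: ID(c), OP(%), ID(z), OP(-), ID(z)


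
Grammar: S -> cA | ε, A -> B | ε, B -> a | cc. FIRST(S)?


Per alternative of S: FIRST(cA) = {c}; FIRST(ε) = {ε}
FIRST(S) = {c, ε}


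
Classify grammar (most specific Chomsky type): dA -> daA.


LHS has context (more than one symbol) and |LHS| ≤ |RHS|
Classification: Type 1 (Context-Sensitive)


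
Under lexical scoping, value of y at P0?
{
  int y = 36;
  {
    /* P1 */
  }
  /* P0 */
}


y declared in the same block as P0
y = 36


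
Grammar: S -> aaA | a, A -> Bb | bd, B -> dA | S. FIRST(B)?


Per alternative of B: FIRST(dA) = {d}; FIRST(S) = {a}
FIRST(B) = {a, d}


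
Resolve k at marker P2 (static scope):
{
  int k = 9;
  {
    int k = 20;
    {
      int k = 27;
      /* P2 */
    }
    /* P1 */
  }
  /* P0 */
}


k declared in the same block as P2
k = 27


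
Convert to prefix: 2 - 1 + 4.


left-to-right (same/higher precedence on left): tree is (+ (- 2 1) 4)
Prefix: + - 2 1 4


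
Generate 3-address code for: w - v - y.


Break into single-operator statements:
t1 = w - v
t2 = t1 - y


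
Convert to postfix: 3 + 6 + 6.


Left to right (same or higher precedence on left)
Postfix: 3 6 + 6 +


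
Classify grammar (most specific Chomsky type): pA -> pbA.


LHS has context (more than one symbol) and |LHS| ≤ |RHS|
Classification: Type 1 (Context-Sensitive)


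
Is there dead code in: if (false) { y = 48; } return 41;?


condition is constant false, so the whole block is unreachable
Dead: 'if (false) { y = 48; }'


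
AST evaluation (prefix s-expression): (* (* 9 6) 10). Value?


Evaluate inner: (* 9 6) = 54
Evaluate root: (* 54 10) = 540
Result: 540


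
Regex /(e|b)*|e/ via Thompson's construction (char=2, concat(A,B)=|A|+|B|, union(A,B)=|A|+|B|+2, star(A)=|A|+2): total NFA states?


Syntax tree has 3 char leaf(s), 2 union(s), 1 star(s)
chars contribute 3×2 = 6; each union adds +2; each star adds +2
Total: 6 + 4 + 2 = 12 states


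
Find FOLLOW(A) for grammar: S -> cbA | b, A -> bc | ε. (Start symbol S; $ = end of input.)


$ ∈ FOLLOW(S). For each A -> αBβ: add FIRST(β)\{ε} to FOLLOW(B); if β nullable, add FOLLOW(A).
FOLLOW(A) = {$}


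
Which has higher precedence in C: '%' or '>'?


'%' is multiplicative (level 10); '>' is relational (level 7)
Higher level binds tighter
'%' has higher precedence than '>'


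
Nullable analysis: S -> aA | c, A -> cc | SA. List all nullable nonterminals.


A nonterminal is nullable iff some alternative derives ε (directly, or every symbol in it is nullable)
Nullable: {}


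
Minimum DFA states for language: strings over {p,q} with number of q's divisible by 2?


Track (count of q) mod 2: states 0..1, accept at 0
Minimal DFA: 2 states


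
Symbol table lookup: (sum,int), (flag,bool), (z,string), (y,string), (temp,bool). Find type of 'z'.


Lookup 'z' → type string


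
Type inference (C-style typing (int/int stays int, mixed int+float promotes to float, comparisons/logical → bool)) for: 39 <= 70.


Operand types: int <= int
Rule: comparison yields bool
Result type: bool


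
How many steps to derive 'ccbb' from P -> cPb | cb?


Derivation: P => cPb => ccbb
Steps: 2


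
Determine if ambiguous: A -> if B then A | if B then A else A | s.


dangling else: 'if B then if B then s else s' parses two ways
Ambiguous


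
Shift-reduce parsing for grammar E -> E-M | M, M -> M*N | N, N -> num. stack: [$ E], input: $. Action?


start symbol E on stack, input exhausted
Action: accept


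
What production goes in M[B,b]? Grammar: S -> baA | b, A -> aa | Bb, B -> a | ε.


For [B, b]: ε is nullable and 'b' ∈ FOLLOW(B)
Entry: B -> ε


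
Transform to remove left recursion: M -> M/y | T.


Left-recursive alternatives: M/y; non-recursive: T
Introduce M': M -> TM', M' -> /yM' | ε


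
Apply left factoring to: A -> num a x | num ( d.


Common prefix: 'num'
Factored: A -> num A', A' -> a x | ( d


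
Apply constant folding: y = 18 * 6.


18 * 6 = 108 at compile time
Optimized: y = 108


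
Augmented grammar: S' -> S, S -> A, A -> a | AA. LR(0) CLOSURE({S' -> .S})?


Start: S' -> .S
For each item with dot before a nonterminal B, add B -> .γ for every B-production
Closure: [S' -> .S, S -> .A, A -> .a, A -> .AA]


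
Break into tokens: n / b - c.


Scan left to right, longest-match per lexeme
Tokens: ID(n), OP(/), ID(b), OP(-), ID(c)


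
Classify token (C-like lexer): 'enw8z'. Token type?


Pattern: letter/underscore followed by alphanumerics, not a keyword
Type: IDENTIFIER


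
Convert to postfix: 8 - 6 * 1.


* has higher precedence, evaluate 6*1 first
Postfix: 8 6 1 * -


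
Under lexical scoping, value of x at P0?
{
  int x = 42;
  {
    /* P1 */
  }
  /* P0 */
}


x declared in the same block as P0
x = 42


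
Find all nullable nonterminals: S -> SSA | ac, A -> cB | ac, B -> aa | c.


A nonterminal is nullable iff some alternative derives ε (directly, or every symbol in it is nullable)
Nullable: {}


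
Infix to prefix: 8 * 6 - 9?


left-to-right (same/higher precedence on left): tree is (- (* 8 6) 9)
Prefix: - * 8 6 9


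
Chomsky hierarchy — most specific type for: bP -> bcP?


LHS has context (more than one symbol) and |LHS| ≤ |RHS|
Classification: Type 1 (Context-Sensitive)


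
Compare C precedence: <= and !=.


'<=' is relational (level 7); '!=' is equality (level 6)
Higher level binds tighter
'<=' has higher precedence than '!='


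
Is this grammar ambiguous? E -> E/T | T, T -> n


precedence layered via separate nonterminal T: deterministic
Unambiguous


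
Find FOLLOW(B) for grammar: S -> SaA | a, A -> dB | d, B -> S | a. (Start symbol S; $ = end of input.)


$ ∈ FOLLOW(S). For each A -> αBβ: add FIRST(β)\{ε} to FOLLOW(B); if β nullable, add FOLLOW(A).
FOLLOW(B) = {$, a}


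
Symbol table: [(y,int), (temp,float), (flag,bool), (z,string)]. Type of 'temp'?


Lookup 'temp' → type float


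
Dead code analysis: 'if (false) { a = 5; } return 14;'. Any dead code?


condition is constant false, so the whole block is unreachable
Dead: 'if (false) { a = 5; }'


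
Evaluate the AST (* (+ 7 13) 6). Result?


Evaluate inner: (+ 7 13) = 20
Evaluate root: (* 20 6) = 120
Result: 120


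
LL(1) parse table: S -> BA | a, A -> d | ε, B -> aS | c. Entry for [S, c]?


For [S, c]: 'c' ∈ FIRST(BA)
Entry: S -> BA


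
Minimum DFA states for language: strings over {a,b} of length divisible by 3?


Track length mod 3: states 0..2, accept at 0
Minimal DFA: 3 states


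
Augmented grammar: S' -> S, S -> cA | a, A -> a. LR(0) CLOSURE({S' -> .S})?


Start: S' -> .S
For each item with dot before a nonterminal B, add B -> .γ for every B-production
Closure: [S' -> .S, S -> .cA, S -> .a]


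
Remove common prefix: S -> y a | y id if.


Common prefix: 'y'
Factored: S -> y S', S' -> a | id if


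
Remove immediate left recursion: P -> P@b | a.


Left-recursive alternatives: P@b; non-recursive: a
Introduce P': P -> aP', P' -> @bP' | ε


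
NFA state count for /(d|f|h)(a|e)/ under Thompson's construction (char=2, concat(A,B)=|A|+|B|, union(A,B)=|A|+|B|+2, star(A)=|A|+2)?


Syntax tree has 5 char leaf(s), 3 union(s), 0 star(s)
chars contribute 5×2 = 10; each union adds +2; each star adds +2
Total: 10 + 6 + 0 = 16 states


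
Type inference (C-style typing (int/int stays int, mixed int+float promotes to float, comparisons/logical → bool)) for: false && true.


Operand types: bool && bool
Rule: logical operators take bool operands and yield bool
Result type: bool


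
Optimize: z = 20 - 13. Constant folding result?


20 - 13 = 7 at compile time
Optimized: z = 7


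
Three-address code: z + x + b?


Break into single-operator statements:
t1 = z + x
t2 = t1 + b


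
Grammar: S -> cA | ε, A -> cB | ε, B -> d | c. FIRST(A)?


Per alternative of A: FIRST(cB) = {c}; FIRST(ε) = {ε}
FIRST(A) = {c, ε}


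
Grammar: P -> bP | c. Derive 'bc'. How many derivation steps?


Derivation: P => bP => bc
Steps: 2


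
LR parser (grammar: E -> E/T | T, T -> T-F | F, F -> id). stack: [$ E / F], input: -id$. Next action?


'F' (not preceded by T-) is the handle for T -> F
Action: reduce (T -> F)


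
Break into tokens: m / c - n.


Scan left to right, longest-match per lexeme
Tokens: ID(m), OP(/), ID(c), OP(-), ID(n)


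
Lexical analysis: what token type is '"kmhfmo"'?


Pattern: double-quoted sequence
Type: STRING_LITERAL


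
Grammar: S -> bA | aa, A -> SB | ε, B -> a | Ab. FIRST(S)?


Per alternative of S: FIRST(bA) = {b}; FIRST(aa) = {a}
FIRST(S) = {a, b}


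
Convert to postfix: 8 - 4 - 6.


Left to right (same or higher precedence on left)
Postfix: 8 4 - 6 -


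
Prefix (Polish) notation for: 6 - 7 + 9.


left-to-right (same/higher precedence on left): tree is (+ (- 6 7) 9)
Prefix: + - 6 7 9


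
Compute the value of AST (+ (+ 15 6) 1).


Evaluate inner: (+ 15 6) = 21
Evaluate root: (+ 21 1) = 22
Result: 22


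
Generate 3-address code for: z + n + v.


Break into single-operator statements:
t1 = z + n
t2 = t1 + v


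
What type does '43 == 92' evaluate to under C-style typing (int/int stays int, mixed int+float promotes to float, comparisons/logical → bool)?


Operand types: int == int
Rule: comparison yields bool
Result type: bool


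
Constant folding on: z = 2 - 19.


2 - 19 = -17 at compile time
Optimized: z = -17


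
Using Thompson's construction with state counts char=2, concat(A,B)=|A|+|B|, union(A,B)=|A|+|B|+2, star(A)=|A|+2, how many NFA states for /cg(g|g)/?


Syntax tree has 4 char leaf(s), 1 union(s), 0 star(s)
chars contribute 4×2 = 8; each union adds +2; each star adds +2
Total: 8 + 2 + 0 = 10 states


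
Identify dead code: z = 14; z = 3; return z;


first assignment to z is overwritten before any read
Dead: 'z = 14'


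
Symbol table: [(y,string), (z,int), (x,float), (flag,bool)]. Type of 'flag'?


Lookup 'flag' → type bool


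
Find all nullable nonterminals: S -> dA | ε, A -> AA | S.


A nonterminal is nullable iff some alternative derives ε (directly, or every symbol in it is nullable)
Nullable: {A, S}


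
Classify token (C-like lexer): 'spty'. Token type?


Pattern: letter/underscore followed by alphanumerics, not a keyword
Type: IDENTIFIER


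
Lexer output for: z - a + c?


Scan left to right, longest-match per lexeme
Tokens: ID(z), OP(-), ID(a), OP(+), ID(c)


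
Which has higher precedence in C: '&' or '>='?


'>=' is relational (level 7); '&' is bitwise AND (level 5)
Higher level binds tighter
'>=' has higher precedence than '&'


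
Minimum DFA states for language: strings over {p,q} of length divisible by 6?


Track length mod 6: states 0..5, accept at 0
Minimal DFA: 6 states


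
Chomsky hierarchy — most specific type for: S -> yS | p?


Right-linear: every RHS is a terminal or a terminal followed by one nonterminal
Classification: Type 3 (Regular)


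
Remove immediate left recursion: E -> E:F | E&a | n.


Left-recursive alternatives: E:F, E&a; non-recursive: n
Introduce E': E -> nE', E' -> :FE' | &aE' | ε


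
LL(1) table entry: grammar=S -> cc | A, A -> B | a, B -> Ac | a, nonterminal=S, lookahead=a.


For [S, a]: 'a' ∈ FIRST(A)
Entry: S -> A


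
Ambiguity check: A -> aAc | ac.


balanced a^n…c^n: each string has a unique parse
Unambiguous


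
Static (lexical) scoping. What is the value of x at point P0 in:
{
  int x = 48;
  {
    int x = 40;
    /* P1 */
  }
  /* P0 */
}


x declared in the same block as P0
x = 48


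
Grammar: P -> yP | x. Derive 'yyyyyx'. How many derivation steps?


Derivation: P => yP => yyP => yyyP => yyyyP => yyyyyP => yyyyyx
Steps: 6


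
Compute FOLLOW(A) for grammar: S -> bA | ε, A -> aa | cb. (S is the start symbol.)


$ ∈ FOLLOW(S). For each A -> αBβ: add FIRST(β)\{ε} to FOLLOW(B); if β nullable, add FOLLOW(A).
FOLLOW(A) = {$}


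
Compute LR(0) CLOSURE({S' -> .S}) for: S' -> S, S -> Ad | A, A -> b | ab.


Start: S' -> .S
For each item with dot before a nonterminal B, add B -> .γ for every B-production
Closure: [S' -> .S, S -> .Ad, S -> .A, A -> .b, A -> .ab]


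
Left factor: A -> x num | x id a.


Common prefix: 'x'
Factored: A -> x A', A' -> num | id a


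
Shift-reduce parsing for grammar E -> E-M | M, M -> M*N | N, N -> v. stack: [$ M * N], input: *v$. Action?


handle 'M*N' on top
Action: reduce (M -> M*N)


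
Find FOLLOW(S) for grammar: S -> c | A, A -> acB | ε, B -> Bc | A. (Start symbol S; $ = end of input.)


$ ∈ FOLLOW(S). For each A -> αBβ: add FIRST(β)\{ε} to FOLLOW(B); if β nullable, add FOLLOW(A).
FOLLOW(S) = {$}


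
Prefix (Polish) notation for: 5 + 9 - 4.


left-to-right (same/higher precedence on left): tree is (- (+ 5 9) 4)
Prefix: - + 5 9 4


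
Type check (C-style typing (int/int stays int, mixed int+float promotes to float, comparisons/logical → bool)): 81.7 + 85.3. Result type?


Operand types: float + float
Rule: mixed int/float promotes to float; int/int stays int
Result type: float


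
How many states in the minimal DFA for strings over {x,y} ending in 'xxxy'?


Track the longest suffix of input matching a prefix of 'xxxy': 5 classes (prefixes of length 0..4)
Minimal DFA: 5 states


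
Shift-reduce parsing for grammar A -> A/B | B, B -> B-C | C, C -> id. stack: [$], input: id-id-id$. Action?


no handle on stack; shift 'id'
Action: shift


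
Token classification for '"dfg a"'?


Pattern: double-quoted sequence
Type: STRING_LITERAL


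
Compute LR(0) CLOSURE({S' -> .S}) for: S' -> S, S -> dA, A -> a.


Start: S' -> .S
For each item with dot before a nonterminal B, add B -> .γ for every B-production
Closure: [S' -> .S, S -> .dA]


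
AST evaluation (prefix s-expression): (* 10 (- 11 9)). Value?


Evaluate inner: (- 11 9) = 2
Evaluate root: (* 10 2) = 20
Result: 20


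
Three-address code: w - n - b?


Break into single-operator statements:
t1 = w - n
t2 = t1 - b


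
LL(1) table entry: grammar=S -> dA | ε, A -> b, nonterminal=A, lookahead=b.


For [A, b]: 'b' ∈ FIRST(b)
Entry: A -> b


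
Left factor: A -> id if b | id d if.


Common prefix: 'id'
Factored: A -> id A', A' -> if b | d if


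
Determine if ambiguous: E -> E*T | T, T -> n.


precedence layered via separate nonterminal T: deterministic
Unambiguous


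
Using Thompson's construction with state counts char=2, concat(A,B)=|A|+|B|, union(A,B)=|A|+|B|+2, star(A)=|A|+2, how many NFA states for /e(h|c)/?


Syntax tree has 3 char leaf(s), 1 union(s), 0 star(s)
chars contribute 3×2 = 6; each union adds +2; each star adds +2
Total: 6 + 2 + 0 = 8 states


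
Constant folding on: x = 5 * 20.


5 * 20 = 100 at compile time
Optimized: x = 100


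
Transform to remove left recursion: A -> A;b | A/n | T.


Left-recursive alternatives: A;b, A/n; non-recursive: T
Introduce A': A -> TA', A' -> ;bA' | /nA' | ε


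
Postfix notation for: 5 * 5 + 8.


Left to right (same or higher precedence on left)
Postfix: 5 5 * 8 +


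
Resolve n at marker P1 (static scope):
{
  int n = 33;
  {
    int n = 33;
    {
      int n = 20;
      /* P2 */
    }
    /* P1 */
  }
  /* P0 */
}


n declared in the same block as P1
n = 33


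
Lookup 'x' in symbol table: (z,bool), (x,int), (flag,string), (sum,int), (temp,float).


Lookup 'x' → type int


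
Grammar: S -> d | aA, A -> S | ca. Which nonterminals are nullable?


A nonterminal is nullable iff some alternative derives ε (directly, or every symbol in it is nullable)
Nullable: {}


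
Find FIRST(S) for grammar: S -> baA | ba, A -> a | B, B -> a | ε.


Per alternative of S: FIRST(baA) = {b}; FIRST(ba) = {b}
FIRST(S) = {b}


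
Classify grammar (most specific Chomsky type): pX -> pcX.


LHS has context (more than one symbol) and |LHS| ≤ |RHS|
Classification: Type 1 (Context-Sensitive)


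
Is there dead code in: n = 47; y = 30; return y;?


n is assigned but never read
Dead: 'n = 47'


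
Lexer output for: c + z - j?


Scan left to right, longest-match per lexeme
Tokens: ID(c), OP(+), ID(z), OP(-), ID(j)


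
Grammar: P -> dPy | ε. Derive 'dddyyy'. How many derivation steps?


Derivation: P => dPy => ddPyy => dddPyyy => dddyyy
Steps: 4


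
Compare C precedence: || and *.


'*' is multiplicative (level 10); '||' is logical OR (level 1)
Higher level binds tighter
'*' has higher precedence than '||'


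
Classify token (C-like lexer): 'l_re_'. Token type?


Pattern: letter/underscore followed by alphanumerics, not a keyword
Type: IDENTIFIER


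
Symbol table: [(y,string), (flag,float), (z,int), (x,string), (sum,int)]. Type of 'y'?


Lookup 'y' → type string


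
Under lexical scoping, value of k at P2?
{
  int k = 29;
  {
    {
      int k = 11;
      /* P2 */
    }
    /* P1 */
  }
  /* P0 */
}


k declared in the same block as P2
k = 11


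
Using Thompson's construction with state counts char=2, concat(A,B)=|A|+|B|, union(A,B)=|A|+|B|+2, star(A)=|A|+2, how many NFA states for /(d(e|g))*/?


Syntax tree has 3 char leaf(s), 1 union(s), 1 star(s)
chars contribute 3×2 = 6; each union adds +2; each star adds +2
Total: 6 + 2 + 2 = 10 states


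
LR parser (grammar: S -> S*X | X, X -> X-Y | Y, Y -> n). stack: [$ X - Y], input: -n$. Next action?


handle 'X-Y' on top
Action: reduce (X -> X-Y)


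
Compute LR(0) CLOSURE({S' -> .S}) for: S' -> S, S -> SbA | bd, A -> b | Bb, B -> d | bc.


Start: S' -> .S
For each item with dot before a nonterminal B, add B -> .γ for every B-production
Closure: [S' -> .S, S -> .SbA, S -> .bd]


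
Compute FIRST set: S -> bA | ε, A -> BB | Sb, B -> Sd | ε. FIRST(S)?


Per alternative of S: FIRST(bA) = {b}; FIRST(ε) = {ε}
FIRST(S) = {b, ε}


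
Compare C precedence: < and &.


'<' is relational (level 7); '&' is bitwise AND (level 5)
Higher level binds tighter
'<' has higher precedence than '&'


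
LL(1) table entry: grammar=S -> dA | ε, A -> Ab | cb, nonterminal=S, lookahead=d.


For [S, d]: 'd' ∈ FIRST(dA)
Entry: S -> dA


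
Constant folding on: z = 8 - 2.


8 - 2 = 6 at compile time
Optimized: z = 6


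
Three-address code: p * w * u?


Break into single-operator statements:
t1 = p * w
t2 = t1 * u


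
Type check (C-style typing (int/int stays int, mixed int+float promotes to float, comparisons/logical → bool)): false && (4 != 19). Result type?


Operand types: bool && bool
Rule: logical operators take bool operands and yield bool
Result type: bool


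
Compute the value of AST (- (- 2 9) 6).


Evaluate inner: (- 2 9) = -7
Evaluate root: (- -7 6) = -13
Result: -13


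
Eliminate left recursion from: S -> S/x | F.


Left-recursive alternatives: S/x; non-recursive: F
Introduce S': S -> FS', S' -> /xS' | ε


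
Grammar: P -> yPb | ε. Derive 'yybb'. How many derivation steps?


Derivation: P => yPb => yyPbb => yybb
Steps: 3


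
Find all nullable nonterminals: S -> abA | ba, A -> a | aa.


A nonterminal is nullable iff some alternative derives ε (directly, or every symbol in it is nullable)
Nullable: {}


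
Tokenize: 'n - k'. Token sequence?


Scan left to right, longest-match per lexeme
Tokens: ID(n), OP(-), ID(k)


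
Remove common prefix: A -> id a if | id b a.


Common prefix: 'id'
Factored: A -> id A', A' -> a if | b a


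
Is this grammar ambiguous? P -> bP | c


right-linear, alternatives start with distinct terminals 'b' vs 'c': unique leftmost derivation
Unambiguous


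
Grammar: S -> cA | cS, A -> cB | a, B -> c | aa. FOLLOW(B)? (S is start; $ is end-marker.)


$ ∈ FOLLOW(S). For each A -> αBβ: add FIRST(β)\{ε} to FOLLOW(B); if β nullable, add FOLLOW(A).
FOLLOW(B) = {$}


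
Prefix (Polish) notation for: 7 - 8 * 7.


'*' binds tighter: tree is (- 7 (* 8 7))
Prefix: - 7 * 8 7


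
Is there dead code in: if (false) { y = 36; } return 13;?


condition is constant false, so the whole block is unreachable
Dead: 'if (false) { y = 36; }'


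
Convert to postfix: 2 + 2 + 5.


Left to right (same or higher precedence on left)
Postfix: 2 2 + 5 +


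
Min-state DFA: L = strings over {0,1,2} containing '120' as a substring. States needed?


KMP-style automaton: 3 progress states + 1 absorbing accept = 4
Minimal DFA: 4 states


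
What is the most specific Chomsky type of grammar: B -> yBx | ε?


Single nonterminal LHS, but y^n x^n is not regular
Classification: Type 2 (Context-Free)


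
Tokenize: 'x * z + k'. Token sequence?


Scan left to right, longest-match per lexeme
Tokens: ID(x), OP(*), ID(z), OP(+), ID(k)


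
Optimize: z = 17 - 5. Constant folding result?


17 - 5 = 12 at compile time
Optimized: z = 12


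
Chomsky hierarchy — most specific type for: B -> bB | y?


Right-linear: every RHS is a terminal or a terminal followed by one nonterminal
Classification: Type 3 (Regular)


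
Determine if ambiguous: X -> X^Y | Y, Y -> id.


precedence layered via separate nonterminal Y: deterministic
Unambiguous


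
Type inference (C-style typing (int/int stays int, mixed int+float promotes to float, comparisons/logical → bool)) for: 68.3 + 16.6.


Operand types: float + float
Rule: mixed int/float promotes to float; int/int stays int
Result type: float


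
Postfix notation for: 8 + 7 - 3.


Left to right (same or higher precedence on left)
Postfix: 8 7 + 3 -


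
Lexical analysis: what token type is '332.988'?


Pattern: digits with a decimal point
Type: FLOAT_LITERAL


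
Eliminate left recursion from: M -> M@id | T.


Left-recursive alternatives: M@id; non-recursive: T
Introduce M': M -> TM', M' -> @idM' | ε


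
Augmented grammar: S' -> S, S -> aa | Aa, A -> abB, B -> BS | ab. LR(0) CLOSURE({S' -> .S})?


Start: S' -> .S
For each item with dot before a nonterminal B, add B -> .γ for every B-production
Closure: [S' -> .S, S -> .aa, S -> .Aa, A -> .abB]


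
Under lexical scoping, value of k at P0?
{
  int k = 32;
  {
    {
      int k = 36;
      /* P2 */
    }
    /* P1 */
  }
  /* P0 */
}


k declared in the same block as P0
k = 32


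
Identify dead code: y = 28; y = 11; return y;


first assignment to y is overwritten before any read
Dead: 'y = 28'


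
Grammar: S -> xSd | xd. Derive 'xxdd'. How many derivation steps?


Derivation: S => xSd => xxdd
Steps: 2
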